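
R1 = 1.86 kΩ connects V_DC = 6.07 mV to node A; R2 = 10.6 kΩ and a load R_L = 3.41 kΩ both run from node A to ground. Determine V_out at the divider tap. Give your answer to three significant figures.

First combine the lower leg with the load: R2 ‖ R_L = 2.580 kΩ.
Now apply the divider: V_out = 6.07 × 0.5811 = 3.527 mV.

V_out ≈ 3.53 mV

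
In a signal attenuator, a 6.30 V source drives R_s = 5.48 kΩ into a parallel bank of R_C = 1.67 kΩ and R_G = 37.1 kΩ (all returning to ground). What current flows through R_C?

Combine the parallel branches: R_p = (1/1.67 + 1/37.1)⁻¹ = 1.598 kΩ.
V_A by voltage divider: V_A = 6.30 × 1.598/(5.48 + 1.598) = 1.422 V.
Branch current I = V_A/R_C = 1.422/1.67 = 0.8517 mA.

I ≈ 0.852 mA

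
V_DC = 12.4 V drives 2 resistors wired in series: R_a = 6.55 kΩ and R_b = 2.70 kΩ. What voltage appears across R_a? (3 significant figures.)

V ≈ 8.78 V

Total series resistance ΣR = 6.55 + 2.70 = 9.250 kΩ.
By the voltage-divider rule, V = 12.4 × 6.550/9.250 = 8.781 V.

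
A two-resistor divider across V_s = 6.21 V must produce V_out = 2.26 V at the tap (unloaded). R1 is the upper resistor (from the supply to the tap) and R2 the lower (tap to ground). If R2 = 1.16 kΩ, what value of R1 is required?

R1 ≈ 2.03 kΩ

Required fraction k = V_out/V_s = 0.3639.
Rearranging, R1 = R2·(1−k)/k = 1.16 × 1.748 = 2.027 kΩ.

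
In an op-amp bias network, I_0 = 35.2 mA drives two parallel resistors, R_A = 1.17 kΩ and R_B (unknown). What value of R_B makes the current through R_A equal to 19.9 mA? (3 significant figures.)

Two-branch current divider: I_A = I_0 · R_B/(R_A + R_B).
19.9/35.2 = R_B/(R_A + R_B) → R_B = R_A · (0.5653)/(1 − 0.5653) = 1.17 × 1.301 = 1.522 kΩ.

R_B ≈ 1.52 kΩ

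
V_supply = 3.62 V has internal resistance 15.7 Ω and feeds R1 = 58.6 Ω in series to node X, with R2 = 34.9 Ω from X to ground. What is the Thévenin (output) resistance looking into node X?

R_th ≈ 23.7 Ω

R1' = 15.7 + 58.6 = 74.30 Ω (source resistance + R1).
Zeroing V_supply shorts the top of R1' to ground, so R_th = R1' ‖ R2 = 23.75 Ω.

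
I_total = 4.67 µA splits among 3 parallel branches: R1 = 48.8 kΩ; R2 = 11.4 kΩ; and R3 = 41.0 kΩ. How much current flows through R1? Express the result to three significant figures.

I ≈ 0.722 µA

Total conductance ΣG = 1/48.8 + 1/11.4 + 1/41.0 = 0.1326 (units of 1/kΩ).
R1 takes the fraction G_k/ΣG = 0.02049/0.1326 = 0.1545, so I = 4.67 × 0.1545 = 0.7217 µA.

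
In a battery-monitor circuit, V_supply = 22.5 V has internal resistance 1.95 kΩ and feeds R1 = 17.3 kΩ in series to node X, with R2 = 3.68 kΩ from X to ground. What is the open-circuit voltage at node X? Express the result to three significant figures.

V_th ≈ 3.61 V

R1' = 1.95 + 17.3 = 19.25 kΩ (source resistance + R1).
V_th is the unloaded tap voltage: V_supply · R2/(R1'+R2) = 22.5 × 0.1605 = 3.611 V.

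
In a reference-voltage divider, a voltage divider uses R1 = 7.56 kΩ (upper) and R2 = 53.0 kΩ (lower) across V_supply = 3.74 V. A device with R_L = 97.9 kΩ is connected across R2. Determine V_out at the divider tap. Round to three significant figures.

R2 ‖ R_L = (53.0 × 97.9)/(53.0 + 97.9) = 34.39 kΩ.
Then V_out = V_supply · R2'/(R1 + R2') = 3.74 × 34.39/41.95 = 3.066 V.
(Unloaded it would be 3.27 V; the load pulls it down.)

V_out ≈ 3.07 V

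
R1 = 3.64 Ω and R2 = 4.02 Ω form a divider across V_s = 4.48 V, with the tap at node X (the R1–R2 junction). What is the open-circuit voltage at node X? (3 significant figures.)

V_th ≈ 2.35 V

Open-circuit (no load on X): V_th = V_s · R2/(R1 + R2) = 4.48 × 4.02/(3.640 + 4.02) = 2.351 V.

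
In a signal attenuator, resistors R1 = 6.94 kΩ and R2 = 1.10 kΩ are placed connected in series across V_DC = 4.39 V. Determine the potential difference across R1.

Total series resistance ΣR = 6.94 + 1.10 = 8.040 kΩ.
By the voltage-divider rule, V = 4.39 × 6.940/8.040 = 3.789 V.

V ≈ 3.79 V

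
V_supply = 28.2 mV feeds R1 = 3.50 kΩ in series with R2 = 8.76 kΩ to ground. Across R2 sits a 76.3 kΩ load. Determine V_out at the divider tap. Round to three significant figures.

R2 ‖ R_L = (8.76 × 76.3)/(8.76 + 76.3) = 7.858 kΩ.
Voltage divider with the loaded lower leg: V_out = 28.2 × 7.858/(3.50 + 7.858) = 28.2 × 0.6918 = 19.51 mV.
(Unloaded it would be 20.1 mV; the load pulls it down.)

V_out ≈ 19.5 mV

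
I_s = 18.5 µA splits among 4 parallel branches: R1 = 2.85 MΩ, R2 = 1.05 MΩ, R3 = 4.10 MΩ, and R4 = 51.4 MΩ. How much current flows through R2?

ΣG = 1/2.85 + 1/1.05 + 1/4.10 + 1/51.4 = 1.567.
By the current-divider rule, I = I_s · G_k/ΣG = 18.5 × 0.6079 = 11.25 µA.

I ≈ 11.2 µA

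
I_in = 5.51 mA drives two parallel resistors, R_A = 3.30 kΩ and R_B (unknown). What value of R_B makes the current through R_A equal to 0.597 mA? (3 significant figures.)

The fraction through R_A equals R_B/(R_A+R_B).
With f = 0.1083, R_B = R_A · f/(1−f) = 3.30 × 0.1215 = 0.4010 kΩ.

R_B ≈ 0.401 kΩ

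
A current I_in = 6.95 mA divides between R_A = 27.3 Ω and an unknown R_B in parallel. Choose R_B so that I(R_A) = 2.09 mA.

In a two-way split, I_A/I_in = R_B/(R_A + R_B).
With f = 0.3007, R_B = R_A · f/(1−f) = 27.3 × 0.4300 = 11.74 Ω.

R_B ≈ 11.7 Ω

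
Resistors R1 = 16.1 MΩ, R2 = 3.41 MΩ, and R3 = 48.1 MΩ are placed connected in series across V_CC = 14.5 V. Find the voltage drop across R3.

V ≈ 10.3 V

ΣR = 16.1 + 3.41 + 48.1 = 67.61 MΩ.
Voltage divider: V = V_CC · (48.10 / 67.61) = 14.5 × 0.7114 = 10.32 V.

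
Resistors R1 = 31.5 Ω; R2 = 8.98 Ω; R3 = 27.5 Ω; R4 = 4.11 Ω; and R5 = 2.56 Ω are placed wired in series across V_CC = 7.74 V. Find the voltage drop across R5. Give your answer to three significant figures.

Series total: ΣR = 31.5 + 8.98 + 27.5 + 4.11 + 2.56 = 74.65 Ω.
Voltage divider: V = V_CC · (2.560 / 74.65) = 7.74 × 0.03429 = 0.2654 V.

V ≈ 0.265 V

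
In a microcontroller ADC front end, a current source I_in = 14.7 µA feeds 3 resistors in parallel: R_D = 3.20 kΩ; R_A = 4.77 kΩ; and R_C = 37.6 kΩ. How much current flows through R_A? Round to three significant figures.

Conductances: ΣG = 1/3.20 + 1/4.77 + 1/37.6 = 0.5487 (1/kΩ).
R_A takes the fraction G_k/ΣG = 0.2096/0.5487 = 0.3820, so I = 14.7 × 0.3820 = 5.616 µA.

I ≈ 5.62 µA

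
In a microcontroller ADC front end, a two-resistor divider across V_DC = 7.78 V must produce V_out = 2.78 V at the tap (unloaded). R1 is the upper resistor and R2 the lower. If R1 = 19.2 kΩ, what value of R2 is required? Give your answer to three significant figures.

Required fraction k = V_out/V_DC = 0.3573.
R2 = R1 · 0.3573/(1 − 0.3573) = 10.68 kΩ.

R2 ≈ 10.7 kΩ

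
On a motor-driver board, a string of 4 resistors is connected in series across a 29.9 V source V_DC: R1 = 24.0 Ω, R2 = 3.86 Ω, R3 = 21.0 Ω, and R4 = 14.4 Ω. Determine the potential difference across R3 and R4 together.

V ≈ 16.7 V

Series total: ΣR = 24.0 + 3.86 + 21.0 + 14.4 = 63.26 Ω.
R_{R3..R4} = 21.0 + 14.4 = 35.40 Ω.
By the voltage-divider rule, V = 29.9 × 35.40/63.26 = 16.73 V.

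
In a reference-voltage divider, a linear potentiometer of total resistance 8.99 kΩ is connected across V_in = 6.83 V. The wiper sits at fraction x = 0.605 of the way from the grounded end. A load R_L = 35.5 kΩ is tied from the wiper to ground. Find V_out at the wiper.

Lower segment x·R_p = 5.439 kΩ; upper segment (1−x)·R_p = 3.551 kΩ.
R_L loads the lower segment: effective lower R = 4.716 kΩ.
Then V_out = V_in · 4.716/(3.551 + 4.716) = 3.896 V.
(Unloaded: V_out = x·V_in = 4.13 V.)

V_out ≈ 3.90 V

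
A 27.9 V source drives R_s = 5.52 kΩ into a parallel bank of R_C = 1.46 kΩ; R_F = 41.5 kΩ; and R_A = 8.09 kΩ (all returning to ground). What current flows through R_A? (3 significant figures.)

I ≈ 0.616 mA

Equivalent of the parallel group: R_p = 1.201 kΩ.
Node voltage V_A = V_supply · R_p/(R_s + R_p) = 27.9 × 0.1787 = 4.986 V.
Branch current I = V_A/R_A = 4.986/8.09 = 0.6163 mA.
(Equivalently: I_total = 4.151 mA, then current-divider fraction G_k/ΣG = 0.1485.)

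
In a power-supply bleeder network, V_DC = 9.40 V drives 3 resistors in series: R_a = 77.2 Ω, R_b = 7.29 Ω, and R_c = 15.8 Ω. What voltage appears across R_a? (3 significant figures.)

ΣR = 77.2 + 7.29 + 15.8 = 100.3 Ω.
V = V_DC · R/ΣR = 9.40 × 0.7698 = 7.236 V.

V ≈ 7.24 V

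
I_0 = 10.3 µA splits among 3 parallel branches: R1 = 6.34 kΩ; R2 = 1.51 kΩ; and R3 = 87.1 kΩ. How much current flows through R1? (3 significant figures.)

Total conductance ΣG = 1/6.34 + 1/1.51 + 1/87.1 = 0.8315 (units of 1/kΩ).
R1 takes the fraction G_k/ΣG = 0.1577/0.8315 = 0.1897, so I = 10.3 × 0.1897 = 1.954 µA.

I ≈ 1.95 µA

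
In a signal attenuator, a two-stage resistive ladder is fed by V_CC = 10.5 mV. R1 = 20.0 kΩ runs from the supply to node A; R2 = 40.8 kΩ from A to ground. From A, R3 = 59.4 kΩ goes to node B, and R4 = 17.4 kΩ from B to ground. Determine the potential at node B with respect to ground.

The second stage (R3 + R4 = 76.80 kΩ) loads node A in parallel with R2.
Effective lower resistance at A: R2 ‖ 76.80 = 26.64 kΩ.
V_A = 10.5 × 26.64/(20.0 + 26.64) = 5.998 mV.
V_B = V_A × 0.2266 = 1.359 mV.

V_B ≈ 1.36 mV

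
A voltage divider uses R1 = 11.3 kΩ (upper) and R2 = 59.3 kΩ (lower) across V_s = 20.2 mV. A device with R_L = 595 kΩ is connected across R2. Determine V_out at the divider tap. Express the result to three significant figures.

The load sits in parallel with R2, giving an effective lower resistance R2' = R2·R_L/(R2+R_L) = 53.93 kΩ.
Then V_out = V_s · R2'/(R1 + R2') = 20.2 × 53.93/65.23 = 16.70 mV.
(Unloaded it would be 17.0 mV; the load pulls it down.)

V_out ≈ 16.7 mV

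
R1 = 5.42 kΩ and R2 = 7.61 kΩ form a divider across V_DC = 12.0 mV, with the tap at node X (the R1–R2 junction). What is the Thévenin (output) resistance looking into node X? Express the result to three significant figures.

R_th ≈ 3.17 kΩ

With V_DC suppressed (replaced by a short), R_th = R1 ‖ R2 = (5.420 × 7.61)/(5.420 + 7.61) = 3.165 kΩ.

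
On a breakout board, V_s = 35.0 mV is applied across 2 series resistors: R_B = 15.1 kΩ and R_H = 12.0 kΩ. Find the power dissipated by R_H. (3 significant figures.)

ΣR = 27.10 kΩ → I = 35.0/27.10 = 1.292 µA.
P(R_H) = I²·R_H = (1.292)² × 12.0 = 20.02 nW.

P ≈ 20.0 nW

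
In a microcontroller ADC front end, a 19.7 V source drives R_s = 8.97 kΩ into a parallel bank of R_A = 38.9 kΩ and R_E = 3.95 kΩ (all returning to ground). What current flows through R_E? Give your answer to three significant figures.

Equivalent of the parallel group: R_p = 3.586 kΩ.
V_A by voltage divider: V_A = 19.7 × 3.586/(8.97 + 3.586) = 5.626 V.
I(R_E) = V_A / R_E = 5.626/3.95 = 1.424 mA.

I ≈ 1.42 mA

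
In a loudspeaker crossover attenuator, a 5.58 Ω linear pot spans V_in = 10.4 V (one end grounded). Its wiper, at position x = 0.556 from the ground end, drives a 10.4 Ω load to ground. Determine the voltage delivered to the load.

The pot divides into 2.478 Ω above the wiper and 3.102 Ω below.
Lower segment in parallel with the load: 3.102 ‖ 10.4 = 2.390 Ω.
V_out = 10.4 × 2.390/(2.478 + 2.390) = 5.106 V.

V_out ≈ 5.11 V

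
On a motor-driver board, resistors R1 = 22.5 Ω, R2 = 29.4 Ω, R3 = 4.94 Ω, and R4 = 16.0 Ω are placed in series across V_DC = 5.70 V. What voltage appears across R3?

V ≈ 0.387 V

Series total: ΣR = 22.5 + 29.4 + 4.94 + 16.0 = 72.84 Ω.
Voltage divider: V = V_DC · (4.940 / 72.84) = 5.70 × 0.06782 = 0.3866 V.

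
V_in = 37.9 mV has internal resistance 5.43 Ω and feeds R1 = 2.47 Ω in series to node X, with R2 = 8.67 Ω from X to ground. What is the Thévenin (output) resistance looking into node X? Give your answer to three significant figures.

R_th ≈ 4.13 Ω

R1' = 5.43 + 2.47 = 7.900 Ω (source resistance + R1).
Looking into X with the source shorted: R_th = R1'·R2/(R1'+R2) = 7.900 × 8.67/16.57 = 4.134 Ω.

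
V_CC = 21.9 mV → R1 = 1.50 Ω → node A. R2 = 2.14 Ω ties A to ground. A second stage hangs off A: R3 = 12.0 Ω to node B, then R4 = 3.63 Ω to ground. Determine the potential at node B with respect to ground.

Looking into the second stage from A: R3 + R4 = 15.63 Ω appears in parallel with R2.
Effective lower resistance at A: R2 ‖ 15.63 = 1.882 Ω.
V_A = 21.9 × 1.882/(1.50 + 1.882) = 12.19 mV.
Stage 2 is unloaded, so V_B = V_A · R4/(R3+R4) = 12.19 × 3.63/15.63 = 2.831 mV.

V_B ≈ 2.83 mV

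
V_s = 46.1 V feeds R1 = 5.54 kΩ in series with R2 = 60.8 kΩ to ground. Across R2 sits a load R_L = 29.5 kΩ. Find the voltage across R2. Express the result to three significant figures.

V_out ≈ 36.0 V

The load sits in parallel with R2, giving an effective lower resistance R2' = R2·R_L/(R2+R_L) = 19.86 kΩ.
Voltage divider with the loaded lower leg: V_out = 46.1 × 19.86/(5.54 + 19.86) = 46.1 × 0.7819 = 36.05 V.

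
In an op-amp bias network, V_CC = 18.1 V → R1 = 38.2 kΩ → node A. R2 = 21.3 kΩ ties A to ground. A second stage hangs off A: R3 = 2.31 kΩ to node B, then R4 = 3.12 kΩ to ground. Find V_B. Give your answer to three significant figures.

V_B ≈ 1.06 V

Node A sees R2 in parallel with the series input of stage 2, R3 + R4 = 5.430 kΩ.
R2 ‖ (R3+R4) = 4.327 kΩ.
First divider: V_A = V_CC · 4.327/(38.2 + 4.327) = 1.842 V.
V_B = V_A × 0.5746 = 1.058 V.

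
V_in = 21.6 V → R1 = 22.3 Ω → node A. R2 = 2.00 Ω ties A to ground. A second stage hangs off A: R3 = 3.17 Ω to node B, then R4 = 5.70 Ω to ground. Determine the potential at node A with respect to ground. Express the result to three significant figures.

Node A sees R2 in parallel with the series input of stage 2, R3 + R4 = 8.870 Ω.
Effective lower resistance at A: R2 ‖ 8.870 = 1.632 Ω.
First divider: V_A = V_in · 1.632/(22.3 + 1.632) = 1.473 V.

V_A ≈ 1.47 V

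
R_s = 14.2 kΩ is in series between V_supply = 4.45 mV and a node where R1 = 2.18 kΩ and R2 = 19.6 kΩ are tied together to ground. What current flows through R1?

I ≈ 0.248 µA

Parallel bank: R_p = 1/(1/2.18 + 1/19.6) = 1.962 kΩ.
Node voltage V_A = V_supply · R_p/(R_s + R_p) = 4.45 × 0.1214 = 0.5402 mV.
Branch current I = V_A/R1 = 0.5402/2.18 = 0.2478 µA.
(Equivalently: I_total = 0.2753 µA, then current-divider fraction G_k/ΣG = 0.8999.)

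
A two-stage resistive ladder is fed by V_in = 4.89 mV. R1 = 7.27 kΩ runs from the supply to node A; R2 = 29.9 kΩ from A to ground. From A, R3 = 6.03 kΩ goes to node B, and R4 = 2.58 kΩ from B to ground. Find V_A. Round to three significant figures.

V_A ≈ 2.34 mV

Node A sees R2 in parallel with the series input of stage 2, R3 + R4 = 8.610 kΩ.
R2 ‖ (R3+R4) = 6.685 kΩ.
First divider: V_A = V_in · 6.685/(7.27 + 6.685) = 2.343 mV.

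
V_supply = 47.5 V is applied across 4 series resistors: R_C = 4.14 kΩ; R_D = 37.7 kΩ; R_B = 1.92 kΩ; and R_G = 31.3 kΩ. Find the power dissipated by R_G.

P ≈ 12.5 mW

The common current is I = 47.5/75.06 = 0.6328 mA.
P = I²R = 0.4005 × 31.3 = 12.53 mW.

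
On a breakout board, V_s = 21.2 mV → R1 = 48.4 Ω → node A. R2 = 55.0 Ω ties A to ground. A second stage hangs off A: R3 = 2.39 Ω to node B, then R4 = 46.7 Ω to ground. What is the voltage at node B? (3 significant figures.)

V_B ≈ 7.04 mV

The second stage (R3 + R4 = 49.09 Ω) loads node A in parallel with R2.
R2 ‖ (R3+R4) = 25.94 Ω.
First divider: V_A = V_s · 25.94/(48.4 + 25.94) = 7.397 mV.
Then the unloaded second divider: V_B = V_A × R4/(R3+R4) = 7.397 × 0.9513 = 7.037 mV.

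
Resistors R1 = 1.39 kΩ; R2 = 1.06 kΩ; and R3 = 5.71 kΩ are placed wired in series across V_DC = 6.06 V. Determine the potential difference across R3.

Total series resistance ΣR = 1.39 + 1.06 + 5.71 = 8.160 kΩ.
V = V_DC · R/ΣR = 6.06 × 0.6998 = 4.241 V.

V ≈ 4.24 V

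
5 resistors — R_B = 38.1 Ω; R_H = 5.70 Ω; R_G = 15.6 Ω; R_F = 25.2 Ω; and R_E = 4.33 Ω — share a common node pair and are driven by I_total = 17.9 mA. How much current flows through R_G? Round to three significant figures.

I ≈ 2.14 mA

Total conductance ΣG = 1/38.1 + 1/5.70 + 1/15.6 + 1/25.2 + 1/4.33 = 0.5364 (units of 1/Ω).
Current divider: I(R_G) = I_total · G_k/ΣG = 17.9 × (0.06410/0.5364) = 17.9 × 0.1195 = 2.139 mA.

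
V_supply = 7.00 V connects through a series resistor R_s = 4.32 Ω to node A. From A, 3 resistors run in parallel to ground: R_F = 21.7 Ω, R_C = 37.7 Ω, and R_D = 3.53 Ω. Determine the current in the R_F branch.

I ≈ 0.127 A

Equivalent of the parallel group: R_p = 2.810 Ω.
V_A by voltage divider: V_A = 7.00 × 2.810/(4.32 + 2.810) = 2.759 V.
I(R_F) = V_A / R_F = 2.759/21.7 = 0.1271 A.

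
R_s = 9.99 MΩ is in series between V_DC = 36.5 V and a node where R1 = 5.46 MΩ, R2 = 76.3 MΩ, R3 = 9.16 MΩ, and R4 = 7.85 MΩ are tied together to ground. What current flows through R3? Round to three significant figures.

Combine the parallel branches: R_p = (1/5.46 + 1/76.3 + 1/9.16 + 1/7.85)⁻¹ = 2.310 MΩ.
Node voltage V_A = V_DC · R_p/(R_s + R_p) = 36.5 × 0.1878 = 6.856 V.
Branch current I = V_A/R3 = 6.856/9.16 = 0.7485 µA.

I ≈ 0.748 µA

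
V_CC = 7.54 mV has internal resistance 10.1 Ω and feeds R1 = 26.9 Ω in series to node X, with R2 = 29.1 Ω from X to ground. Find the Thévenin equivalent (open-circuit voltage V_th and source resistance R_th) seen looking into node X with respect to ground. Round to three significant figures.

V_th ≈ 3.32 mV, R_th ≈ 16.3 Ω

R1' = 10.1 + 26.9 = 37.00 Ω (source resistance + R1).
V_th is the unloaded tap voltage: V_CC · R2/(R1'+R2) = 7.54 × 0.4402 = 3.319 mV.
With V_CC suppressed (replaced by a short), R_th = R1' ‖ R2 = (37.00 × 29.1)/(37.00 + 29.1) = 16.29 Ω.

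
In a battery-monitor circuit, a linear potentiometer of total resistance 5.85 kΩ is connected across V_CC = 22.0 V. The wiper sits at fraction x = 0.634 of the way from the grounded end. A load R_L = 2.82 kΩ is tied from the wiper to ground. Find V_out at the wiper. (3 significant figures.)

Lower segment x·R_p = 3.709 kΩ; upper segment (1−x)·R_p = 2.141 kΩ.
(x·R_p) ‖ R_L = 1.602 kΩ.
Loaded-divider output: V_out = 22.0 × 0.4280 = 9.416 V.

V_out ≈ 9.42 V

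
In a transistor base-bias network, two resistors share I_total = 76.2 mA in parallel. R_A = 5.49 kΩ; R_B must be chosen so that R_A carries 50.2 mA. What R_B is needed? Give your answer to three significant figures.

R_B ≈ 10.6 kΩ

The fraction through R_A equals R_B/(R_A+R_B).
With f = 0.6588, R_B = R_A · f/(1−f) = 5.49 × 1.931 = 10.60 kΩ.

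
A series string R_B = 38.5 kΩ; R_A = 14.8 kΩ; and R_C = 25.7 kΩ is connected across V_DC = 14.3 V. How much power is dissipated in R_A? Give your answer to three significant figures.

ΣR = 79.00 kΩ → I = 14.3/79.00 = 0.1810 mA.
P(R_A) = I²·R_A = (0.1810)² × 14.8 = 0.4849 mW.

P ≈ 0.485 mW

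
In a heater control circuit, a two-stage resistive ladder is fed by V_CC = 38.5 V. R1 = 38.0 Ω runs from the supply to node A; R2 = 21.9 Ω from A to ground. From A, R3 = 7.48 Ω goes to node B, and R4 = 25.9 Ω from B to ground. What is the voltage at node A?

V_A ≈ 9.94 V

Node A sees R2 in parallel with the series input of stage 2, R3 + R4 = 33.38 Ω.
Effective lower resistance at A: R2 ‖ 33.38 = 13.22 Ω.
First divider: V_A = V_CC · 13.22/(38.0 + 13.22) = 9.939 V.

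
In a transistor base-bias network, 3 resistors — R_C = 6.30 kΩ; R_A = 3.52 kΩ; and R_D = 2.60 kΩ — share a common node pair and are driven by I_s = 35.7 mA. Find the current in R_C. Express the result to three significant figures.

I ≈ 6.85 mA

Conductances: ΣG = 1/6.30 + 1/3.52 + 1/2.60 = 0.8274 (1/kΩ).
Current divider: I(R_C) = I_s · G_k/ΣG = 35.7 × (0.1587/0.8274) = 35.7 × 0.1918 = 6.848 mA.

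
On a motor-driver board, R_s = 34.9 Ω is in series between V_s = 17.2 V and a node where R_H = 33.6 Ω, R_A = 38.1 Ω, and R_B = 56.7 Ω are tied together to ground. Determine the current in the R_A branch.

Combine the parallel branches: R_p = (1/33.6 + 1/38.1 + 1/56.7)⁻¹ = 13.58 Ω.
V_A = 17.2 × 13.58/48.48 = 4.818 V.
Branch current I = V_A/R_A = 4.818/38.1 = 0.1264 A.

I ≈ 0.126 A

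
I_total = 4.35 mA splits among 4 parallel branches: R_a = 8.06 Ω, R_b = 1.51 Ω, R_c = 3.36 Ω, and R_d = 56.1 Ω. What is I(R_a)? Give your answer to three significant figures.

Conductances: ΣG = 1/8.06 + 1/1.51 + 1/3.36 + 1/56.1 = 1.102 (1/Ω).
By the current-divider rule, I = I_total · G_k/ΣG = 4.35 × 0.1126 = 0.4899 mA.

I ≈ 0.490 mA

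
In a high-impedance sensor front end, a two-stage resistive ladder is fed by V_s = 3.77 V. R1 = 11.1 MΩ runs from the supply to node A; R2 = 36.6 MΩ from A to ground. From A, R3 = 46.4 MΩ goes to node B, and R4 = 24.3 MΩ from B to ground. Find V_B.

The second stage (R3 + R4 = 70.70 MΩ) loads node A in parallel with R2.
R2 ‖ (R3+R4) = 24.12 MΩ.
First divider: V_A = V_s · 24.12/(11.1 + 24.12) = 2.582 V.
Stage 2 is unloaded, so V_B = V_A · R4/(R3+R4) = 2.582 × 24.3/70.70 = 0.8873 V.

V_B ≈ 0.887 V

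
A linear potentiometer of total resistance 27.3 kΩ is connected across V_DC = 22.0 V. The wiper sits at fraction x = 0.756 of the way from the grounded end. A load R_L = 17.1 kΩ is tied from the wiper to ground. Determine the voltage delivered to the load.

V_out ≈ 12.8 V

Lower segment x·R_p = 20.64 kΩ; upper segment (1−x)·R_p = 6.661 kΩ.
(x·R_p) ‖ R_L = 9.352 kΩ.
V_out = 22.0 × 9.352/(6.661 + 9.352) = 12.85 V.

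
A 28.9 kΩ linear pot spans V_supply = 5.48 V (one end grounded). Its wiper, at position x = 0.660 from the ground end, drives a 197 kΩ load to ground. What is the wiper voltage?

V_out ≈ 3.50 V

Split the track: R_lower = x·R_p = 19.07 kΩ, R_upper = (1−x)·R_p = 9.826 kΩ.
R_L loads the lower segment: effective lower R = 17.39 kΩ.
V_out = 5.48 × 17.39/(9.826 + 17.39) = 3.502 V.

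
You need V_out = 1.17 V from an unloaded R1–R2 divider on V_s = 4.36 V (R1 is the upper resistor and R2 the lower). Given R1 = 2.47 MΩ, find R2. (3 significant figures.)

R2 ≈ 0.906 MΩ

Required fraction k = V_out/V_s = 0.2683.
Rearranging, R2 = R1·k/(1−k) = 2.47 × 0.3668 = 0.9059 MΩ.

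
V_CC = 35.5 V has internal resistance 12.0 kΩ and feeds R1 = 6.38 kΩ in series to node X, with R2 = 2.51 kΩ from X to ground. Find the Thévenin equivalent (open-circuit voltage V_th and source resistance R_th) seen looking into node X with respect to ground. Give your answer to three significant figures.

R1' = 12.0 + 6.38 = 18.38 kΩ (source resistance + R1).
Open-circuit (no load on X): V_th = V_CC · R2/(R1' + R2) = 35.5 × 2.51/(18.38 + 2.51) = 4.265 V.
Looking into X with the source shorted: R_th = R1'·R2/(R1'+R2) = 18.38 × 2.51/20.89 = 2.208 kΩ.

V_th ≈ 4.27 V, R_th ≈ 2.21 kΩ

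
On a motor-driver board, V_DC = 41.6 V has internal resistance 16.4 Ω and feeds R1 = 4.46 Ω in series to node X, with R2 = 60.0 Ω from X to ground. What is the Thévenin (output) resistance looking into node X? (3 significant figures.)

R_th ≈ 15.5 Ω

R1' = 16.4 + 4.46 = 20.86 Ω (source resistance + R1).
Looking into X with the source shorted: R_th = R1'·R2/(R1'+R2) = 20.86 × 60.0/80.86 = 15.48 Ω.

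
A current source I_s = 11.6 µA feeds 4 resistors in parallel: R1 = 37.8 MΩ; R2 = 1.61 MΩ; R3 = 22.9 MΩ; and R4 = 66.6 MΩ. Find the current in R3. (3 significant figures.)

I ≈ 0.717 µA

Conductances: ΣG = 1/37.8 + 1/1.61 + 1/22.9 + 1/66.6 = 0.7063 (1/MΩ).
By the current-divider rule, I = I_s · G_k/ΣG = 11.6 × 0.06183 = 0.7172 µA.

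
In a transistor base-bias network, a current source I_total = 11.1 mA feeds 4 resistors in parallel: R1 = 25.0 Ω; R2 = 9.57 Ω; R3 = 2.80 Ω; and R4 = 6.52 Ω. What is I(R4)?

Conductances: ΣG = 1/25.0 + 1/9.57 + 1/2.80 + 1/6.52 = 0.6550 (1/Ω).
Current divider: I(R4) = I_total · G_k/ΣG = 11.1 × (0.1534/0.6550) = 11.1 × 0.2342 = 2.599 mA.

I ≈ 2.60 mA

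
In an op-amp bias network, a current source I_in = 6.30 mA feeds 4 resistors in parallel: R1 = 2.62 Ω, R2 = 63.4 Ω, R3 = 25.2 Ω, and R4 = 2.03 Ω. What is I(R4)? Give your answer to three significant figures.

Conductances: ΣG = 1/2.62 + 1/63.4 + 1/25.2 + 1/2.03 = 0.9297 (1/Ω).
R4 takes the fraction G_k/ΣG = 0.4926/0.9297 = 0.5298, so I = 6.30 × 0.5298 = 3.338 mA.

I ≈ 3.34 mA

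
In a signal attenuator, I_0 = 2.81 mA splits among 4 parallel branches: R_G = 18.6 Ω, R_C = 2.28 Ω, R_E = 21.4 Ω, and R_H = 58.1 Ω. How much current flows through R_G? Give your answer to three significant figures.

Total conductance ΣG = 1/18.6 + 1/2.28 + 1/21.4 + 1/58.1 = 0.5563 (units of 1/Ω).
R_G takes the fraction G_k/ΣG = 0.05376/0.5563 = 0.09664, so I = 2.81 × 0.09664 = 0.2716 mA.

I ≈ 0.272 mA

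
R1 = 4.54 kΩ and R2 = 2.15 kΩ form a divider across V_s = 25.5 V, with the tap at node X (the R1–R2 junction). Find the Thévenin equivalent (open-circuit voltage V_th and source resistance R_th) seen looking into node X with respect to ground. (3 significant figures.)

With X open, the divider is unloaded: V_th = 25.5 × 2.15/6.690 = 8.195 V.
With V_s suppressed (replaced by a short), R_th = R1 ‖ R2 = (4.540 × 2.15)/(4.540 + 2.15) = 1.459 kΩ.

V_th ≈ 8.20 V, R_th ≈ 1.46 kΩ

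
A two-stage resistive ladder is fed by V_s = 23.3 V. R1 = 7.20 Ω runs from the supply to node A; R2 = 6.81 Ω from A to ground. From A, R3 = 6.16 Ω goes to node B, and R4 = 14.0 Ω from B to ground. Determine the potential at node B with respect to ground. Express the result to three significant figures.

The second stage (R3 + R4 = 20.16 Ω) loads node A in parallel with R2.
R2 ‖ (R3+R4) = 5.090 Ω.
First divider: V_A = V_s · 5.090/(7.20 + 5.090) = 9.650 V.
Then the unloaded second divider: V_B = V_A × R4/(R3+R4) = 9.650 × 0.6944 = 6.702 V.

V_B ≈ 6.70 V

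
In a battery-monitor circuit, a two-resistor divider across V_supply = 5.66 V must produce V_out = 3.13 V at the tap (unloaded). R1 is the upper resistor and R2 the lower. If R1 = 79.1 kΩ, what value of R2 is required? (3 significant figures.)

R2 ≈ 97.9 kΩ

The divider ratio is R2/(R1+R2) = 3.13/5.66 = 0.5530.
Rearranging, R2 = R1·k/(1−k) = 79.1 × 1.237 = 97.86 kΩ.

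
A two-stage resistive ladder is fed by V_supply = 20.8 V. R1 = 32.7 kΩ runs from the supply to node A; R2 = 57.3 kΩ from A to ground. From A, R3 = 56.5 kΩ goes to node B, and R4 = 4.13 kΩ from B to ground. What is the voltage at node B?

The second stage (R3 + R4 = 60.63 kΩ) loads node A in parallel with R2.
R2 ‖ (R3+R4) = 29.46 kΩ.
First divider: V_A = V_supply · 29.46/(32.7 + 29.46) = 9.858 V.
V_B = V_A × 0.06812 = 0.6715 V.

V_B ≈ 0.671 V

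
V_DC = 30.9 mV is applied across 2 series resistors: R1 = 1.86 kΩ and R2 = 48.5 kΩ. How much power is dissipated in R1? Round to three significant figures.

The common current is I = 30.9/50.36 = 0.6136 µA.
P = I²R = 0.3765 × 1.86 = 0.7003 nW.

P ≈ 0.700 nW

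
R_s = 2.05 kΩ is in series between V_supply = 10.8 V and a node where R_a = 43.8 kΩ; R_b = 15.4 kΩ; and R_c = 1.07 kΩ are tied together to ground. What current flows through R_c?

Equivalent of the parallel group: R_p = 0.9781 kΩ.
Node voltage V_A = V_supply · R_p/(R_s + R_p) = 10.8 × 0.3230 = 3.489 V.
Branch current I = V_A/R_c = 3.489/1.07 = 3.260 mA.
(Check via current divider: I_total = 3.567 mA; share G_k/ΣG = 0.9142 → same result.)

I ≈ 3.26 mA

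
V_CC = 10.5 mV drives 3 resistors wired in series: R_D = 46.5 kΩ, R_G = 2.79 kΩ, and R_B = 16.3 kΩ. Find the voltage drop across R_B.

V ≈ 2.61 mV

Series total: ΣR = 46.5 + 2.79 + 16.3 = 65.59 kΩ.
By the voltage-divider rule, V = 10.5 × 16.30/65.59 = 2.609 mV.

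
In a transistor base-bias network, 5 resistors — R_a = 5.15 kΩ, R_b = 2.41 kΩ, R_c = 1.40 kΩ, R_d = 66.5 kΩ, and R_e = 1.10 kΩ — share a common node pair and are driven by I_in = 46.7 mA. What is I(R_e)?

I ≈ 18.9 mA

Conductances: ΣG = 1/5.15 + 1/2.41 + 1/1.40 + 1/66.5 + 1/1.10 = 2.248 (1/kΩ).
Current divider: I(R_e) = I_in · G_k/ΣG = 46.7 × (0.9091/2.248) = 46.7 × 0.4045 = 18.89 mA.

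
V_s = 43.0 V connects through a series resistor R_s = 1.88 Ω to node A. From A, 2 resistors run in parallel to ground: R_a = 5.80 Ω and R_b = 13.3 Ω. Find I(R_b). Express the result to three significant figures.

Combine the parallel branches: R_p = (1/5.80 + 1/13.3)⁻¹ = 4.039 Ω.
V_A = 43.0 × 4.039/5.919 = 29.34 V.
Branch current I = V_A/R_b = 29.34/13.3 = 2.206 A.

I ≈ 2.21 A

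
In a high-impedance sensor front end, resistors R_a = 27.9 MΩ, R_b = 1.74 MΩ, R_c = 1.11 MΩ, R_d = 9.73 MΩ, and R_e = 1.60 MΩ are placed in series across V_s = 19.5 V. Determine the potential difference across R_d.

ΣR = 27.9 + 1.74 + 1.11 + 9.73 + 1.60 = 42.08 MΩ.
By the voltage-divider rule, V = 19.5 × 9.730/42.08 = 4.509 V.

V ≈ 4.51 V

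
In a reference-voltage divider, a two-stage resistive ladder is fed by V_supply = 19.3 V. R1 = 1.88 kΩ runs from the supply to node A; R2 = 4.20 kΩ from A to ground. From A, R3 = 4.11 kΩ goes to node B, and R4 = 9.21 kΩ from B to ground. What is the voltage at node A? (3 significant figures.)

V_A ≈ 12.1 V

Looking into the second stage from A: R3 + R4 = 13.32 kΩ appears in parallel with R2.
R2 ‖ (R3+R4) = 3.193 kΩ.
So V_A = 19.3 × 0.6294 = 12.15 V.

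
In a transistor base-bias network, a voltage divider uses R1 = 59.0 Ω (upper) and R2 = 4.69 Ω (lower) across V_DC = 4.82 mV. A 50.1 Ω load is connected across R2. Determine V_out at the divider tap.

The load sits in parallel with R2, giving an effective lower resistance R2' = R2·R_L/(R2+R_L) = 4.289 Ω.
Voltage divider with the loaded lower leg: V_out = 4.82 × 4.289/(59.0 + 4.289) = 4.82 × 0.06776 = 0.3266 mV.
(Unloaded it would be 0.355 mV; the load pulls it down.)

V_out ≈ 0.327 mV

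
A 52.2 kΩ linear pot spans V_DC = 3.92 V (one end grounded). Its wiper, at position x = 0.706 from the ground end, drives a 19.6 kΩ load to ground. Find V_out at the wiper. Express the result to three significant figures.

The pot divides into 15.35 kΩ above the wiper and 36.85 kΩ below.
R_L loads the lower segment: effective lower R = 12.80 kΩ.
V_out = 3.92 × 12.80/(15.35 + 12.80) = 1.782 V.

V_out ≈ 1.78 V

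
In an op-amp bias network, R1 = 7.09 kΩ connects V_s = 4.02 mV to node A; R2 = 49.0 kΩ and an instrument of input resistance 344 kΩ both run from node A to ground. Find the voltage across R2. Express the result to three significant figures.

The load sits in parallel with R2, giving an effective lower resistance R2' = R2·R_L/(R2+R_L) = 42.89 kΩ.
Voltage divider with the loaded lower leg: V_out = 4.02 × 42.89/(7.09 + 42.89) = 4.02 × 0.8581 = 3.450 mV.

V_out ≈ 3.45 mV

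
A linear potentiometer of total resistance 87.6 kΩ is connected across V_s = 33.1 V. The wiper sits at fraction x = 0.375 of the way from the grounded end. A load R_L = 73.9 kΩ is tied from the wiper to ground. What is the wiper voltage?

V_out ≈ 9.71 V

Lower segment x·R_p = 32.85 kΩ; upper segment (1−x)·R_p = 54.75 kΩ.
R_L loads the lower segment: effective lower R = 22.74 kΩ.
Loaded-divider output: V_out = 33.1 × 0.2935 = 9.714 V.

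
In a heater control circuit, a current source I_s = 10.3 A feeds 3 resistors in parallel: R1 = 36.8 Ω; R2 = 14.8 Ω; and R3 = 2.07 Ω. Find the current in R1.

I ≈ 0.484 A

Conductances: ΣG = 1/36.8 + 1/14.8 + 1/2.07 = 0.5778 (1/Ω).
By the current-divider rule, I = I_s · G_k/ΣG = 10.3 × 0.04703 = 0.4844 A.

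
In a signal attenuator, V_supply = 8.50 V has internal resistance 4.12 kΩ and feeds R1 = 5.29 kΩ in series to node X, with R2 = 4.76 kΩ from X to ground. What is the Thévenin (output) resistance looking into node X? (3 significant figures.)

R_th ≈ 3.16 kΩ

R1' = 4.12 + 5.29 = 9.410 kΩ (source resistance + R1).
Looking into X with the source shorted: R_th = R1'·R2/(R1'+R2) = 9.410 × 4.76/14.17 = 3.161 kΩ.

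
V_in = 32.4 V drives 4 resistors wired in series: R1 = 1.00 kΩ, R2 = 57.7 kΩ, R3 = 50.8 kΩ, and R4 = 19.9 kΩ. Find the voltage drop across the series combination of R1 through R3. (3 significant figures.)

Series total: ΣR = 1.00 + 57.7 + 50.8 + 19.9 = 129.4 kΩ.
R_{R1..R3} = 1.00 + 57.7 + 50.8 = 109.5 kΩ.
Voltage divider: V = V_in · (109.5 / 129.4) = 32.4 × 0.8462 = 27.42 V.

V ≈ 27.4 V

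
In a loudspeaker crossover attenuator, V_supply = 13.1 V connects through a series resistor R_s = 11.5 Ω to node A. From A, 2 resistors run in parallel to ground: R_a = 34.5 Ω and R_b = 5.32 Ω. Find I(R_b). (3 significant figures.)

Combine the parallel branches: R_p = (1/34.5 + 1/5.32)⁻¹ = 4.609 Ω.
V_A by voltage divider: V_A = 13.1 × 4.609/(11.5 + 4.609) = 3.748 V.
Branch current I = V_A/R_b = 3.748/5.32 = 0.7046 A.

I ≈ 0.705 A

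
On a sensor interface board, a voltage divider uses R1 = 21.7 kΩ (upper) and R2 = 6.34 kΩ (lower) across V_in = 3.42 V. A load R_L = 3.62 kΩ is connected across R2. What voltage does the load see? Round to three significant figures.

V_out ≈ 0.328 V

First combine the lower leg with the load: R2 ‖ R_L = 2.304 kΩ.
Voltage divider with the loaded lower leg: V_out = 3.42 × 2.304/(21.7 + 2.304) = 3.42 × 0.09600 = 0.3283 V.
(Unloaded it would be 0.773 V; the load pulls it down.)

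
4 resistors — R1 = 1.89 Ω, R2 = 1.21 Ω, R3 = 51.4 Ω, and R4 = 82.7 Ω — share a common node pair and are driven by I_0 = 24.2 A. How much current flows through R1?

I ≈ 9.23 A

ΣG = 1/1.89 + 1/1.21 + 1/51.4 + 1/82.7 = 1.387.
R1 takes the fraction G_k/ΣG = 0.5291/1.387 = 0.3814, so I = 24.2 × 0.3814 = 9.231 A.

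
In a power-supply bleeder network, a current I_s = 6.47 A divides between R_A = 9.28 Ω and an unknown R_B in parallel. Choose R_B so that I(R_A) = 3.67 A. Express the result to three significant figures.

R_B ≈ 12.2 Ω

In a two-way split, I_A/I_s = R_B/(R_A + R_B).
With f = 0.5672, R_B = R_A · f/(1−f) = 9.28 × 1.311 = 12.16 Ω.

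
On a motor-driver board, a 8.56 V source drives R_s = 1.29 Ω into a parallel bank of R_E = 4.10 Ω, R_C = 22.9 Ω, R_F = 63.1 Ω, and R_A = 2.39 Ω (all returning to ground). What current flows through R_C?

I ≈ 0.194 A

Combine the parallel branches: R_p = (1/4.10 + 1/22.9 + 1/63.1 + 1/2.39)⁻¹ = 1.385 Ω.
V_A by voltage divider: V_A = 8.56 × 1.385/(1.29 + 1.385) = 4.433 V.
Branch current I = V_A/R_C = 4.433/22.9 = 0.1936 A.
(Equivalently: I_total = 3.200 A, then current-divider fraction G_k/ΣG = 0.06050.)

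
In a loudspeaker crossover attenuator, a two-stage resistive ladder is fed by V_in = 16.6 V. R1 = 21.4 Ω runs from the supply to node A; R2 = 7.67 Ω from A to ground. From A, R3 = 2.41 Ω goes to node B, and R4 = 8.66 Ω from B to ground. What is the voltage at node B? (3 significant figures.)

V_B ≈ 2.27 V

Node A sees R2 in parallel with the series input of stage 2, R3 + R4 = 11.07 Ω.
R2 ‖ (R3+R4) = 4.531 Ω.
First divider: V_A = V_in · 4.531/(21.4 + 4.531) = 2.900 V.
Stage 2 is unloaded, so V_B = V_A · R4/(R3+R4) = 2.900 × 8.66/11.07 = 2.269 V.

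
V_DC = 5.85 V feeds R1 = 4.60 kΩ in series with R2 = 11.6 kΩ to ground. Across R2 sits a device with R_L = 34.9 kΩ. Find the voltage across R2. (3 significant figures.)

First combine the lower leg with the load: R2 ‖ R_L = 8.706 kΩ.
Voltage divider with the loaded lower leg: V_out = 5.85 × 8.706/(4.60 + 8.706) = 5.85 × 0.6543 = 3.828 V.

V_out ≈ 3.83 V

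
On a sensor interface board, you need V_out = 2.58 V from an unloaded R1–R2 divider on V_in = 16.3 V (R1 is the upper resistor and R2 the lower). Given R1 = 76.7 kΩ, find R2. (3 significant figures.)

R2 ≈ 14.4 kΩ

The divider ratio is R2/(R1+R2) = 2.58/16.3 = 0.1583.
R2 = R1 · 0.1583/(1 − 0.1583) = 14.42 kΩ.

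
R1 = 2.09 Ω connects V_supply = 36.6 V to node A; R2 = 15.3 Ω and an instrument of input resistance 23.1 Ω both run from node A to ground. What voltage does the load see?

First combine the lower leg with the load: R2 ‖ R_L = 9.204 Ω.
Now apply the divider: V_out = 36.6 × 0.8149 = 29.83 V.
(Unloaded it would be 32.2 V; the load pulls it down.)

V_out ≈ 29.8 V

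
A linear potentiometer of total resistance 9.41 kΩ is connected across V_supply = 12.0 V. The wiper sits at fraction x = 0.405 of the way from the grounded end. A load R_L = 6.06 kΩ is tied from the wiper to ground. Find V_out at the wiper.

Lower segment x·R_p = 3.811 kΩ; upper segment (1−x)·R_p = 5.599 kΩ.
(x·R_p) ‖ R_L = 2.340 kΩ.
Loaded-divider output: V_out = 12.0 × 0.2947 = 3.537 V.

V_out ≈ 3.54 V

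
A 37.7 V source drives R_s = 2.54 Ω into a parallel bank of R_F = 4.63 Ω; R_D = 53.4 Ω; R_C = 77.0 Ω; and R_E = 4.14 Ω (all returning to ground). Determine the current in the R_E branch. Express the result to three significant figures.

I ≈ 4.06 A

Parallel bank: R_p = 1/(1/4.63 + 1/53.4 + 1/77.0 + 1/4.14) = 2.044 Ω.
V_A = 37.7 × 2.044/4.584 = 16.81 V.
Branch current I = V_A/R_E = 16.81/4.14 = 4.060 A.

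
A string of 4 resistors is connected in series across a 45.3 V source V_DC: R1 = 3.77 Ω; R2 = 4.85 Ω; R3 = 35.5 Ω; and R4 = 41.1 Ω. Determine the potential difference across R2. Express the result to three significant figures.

ΣR = 3.77 + 4.85 + 35.5 + 41.1 = 85.22 Ω.
V = V_DC · R/ΣR = 45.3 × 0.05691 = 2.578 V.

V ≈ 2.58 V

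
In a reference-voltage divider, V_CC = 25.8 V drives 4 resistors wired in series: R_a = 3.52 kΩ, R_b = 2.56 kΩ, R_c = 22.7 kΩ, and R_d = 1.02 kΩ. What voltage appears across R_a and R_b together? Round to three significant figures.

Total series resistance ΣR = 3.52 + 2.56 + 22.7 + 1.02 = 29.80 kΩ.
R_{R_a..R_b} = 3.52 + 2.56 = 6.080 kΩ.
By the voltage-divider rule, V = 25.8 × 6.080/29.80 = 5.264 V.

V ≈ 5.26 V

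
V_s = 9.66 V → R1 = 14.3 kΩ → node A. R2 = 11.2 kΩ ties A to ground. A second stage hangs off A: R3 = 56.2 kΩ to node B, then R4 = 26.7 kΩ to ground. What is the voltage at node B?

Node A sees R2 in parallel with the series input of stage 2, R3 + R4 = 82.90 kΩ.
R2 ‖ (R3+R4) = 9.867 kΩ.
So V_A = 9.66 × 0.4083 = 3.944 V.
V_B = V_A × 0.3221 = 1.270 V.

V_B ≈ 1.27 V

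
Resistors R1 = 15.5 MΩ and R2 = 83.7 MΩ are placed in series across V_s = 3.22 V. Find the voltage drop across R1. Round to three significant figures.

V ≈ 0.503 V

ΣR = 15.5 + 83.7 = 99.20 MΩ.
V = V_s · R/ΣR = 3.22 × 0.1562 = 0.5031 V.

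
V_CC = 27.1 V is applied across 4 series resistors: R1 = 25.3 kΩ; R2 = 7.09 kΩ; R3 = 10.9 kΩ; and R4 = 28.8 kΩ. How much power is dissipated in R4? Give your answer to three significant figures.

P ≈ 4.07 mW

Series current I = V_CC/ΣR = 27.1/72.09 = 0.3759 mA.
P(R4) = I²·R4 = (0.3759)² × 28.8 = 4.070 mW.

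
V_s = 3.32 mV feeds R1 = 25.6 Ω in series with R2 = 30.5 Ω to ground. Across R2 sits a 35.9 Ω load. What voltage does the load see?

First combine the lower leg with the load: R2 ‖ R_L = 16.49 Ω.
Then V_out = V_s · R2'/(R1 + R2') = 3.32 × 16.49/42.09 = 1.301 mV.

V_out ≈ 1.30 mV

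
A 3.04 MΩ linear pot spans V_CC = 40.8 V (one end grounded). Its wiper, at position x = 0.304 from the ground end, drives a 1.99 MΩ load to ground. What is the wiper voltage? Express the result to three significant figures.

V_out ≈ 9.37 V

The pot divides into 2.116 MΩ above the wiper and 0.9242 MΩ below.
Lower segment in parallel with the load: 0.9242 ‖ 1.99 = 0.6311 MΩ.
V_out = 40.8 × 0.6311/(2.116 + 0.6311) = 9.373 V.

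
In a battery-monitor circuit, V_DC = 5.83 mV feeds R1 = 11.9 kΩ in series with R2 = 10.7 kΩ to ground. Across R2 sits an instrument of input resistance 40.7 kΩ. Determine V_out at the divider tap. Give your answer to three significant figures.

V_out ≈ 2.42 mV

The load sits in parallel with R2, giving an effective lower resistance R2' = R2·R_L/(R2+R_L) = 8.473 kΩ.
Then V_out = V_DC · R2'/(R1 + R2') = 5.83 × 8.473/20.37 = 2.425 mV.
(Unloaded it would be 2.76 mV; the load pulls it down.)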